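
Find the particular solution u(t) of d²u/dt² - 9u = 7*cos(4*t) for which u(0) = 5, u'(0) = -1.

Characteristic equation r² - 9 = 0 factors as (r + 3)(r - 3) = 0, so r = -3, 3.
Hence u_h = C1*exp(-3*t) + C2*exp(3*t).
Try u_p = A*cos(4*t) + B*sin(4*t). Substituting and equating the coefficients of cos(4t) and sin(4t) gives A = -7/25, B = 0, so u_p = -7*cos(4*t)/25.
General solution: u = -7*cos(4*t)/25 + C1*exp(-3*t) + C2*exp(3*t).
Apply the initial conditions: u(0) = -7/25 + C1 + C2 = 5 and u'(0) = -3*C1 + 3*C2 = -1. Solving gives C1 = 421/150, C2 = 371/150.

u = -7*cos(4*t)/25 + 371*exp(3*t)/150 + 421*exp(-3*t)/150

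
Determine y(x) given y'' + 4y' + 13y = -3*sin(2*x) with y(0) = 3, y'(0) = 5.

Characteristic equation r² + 4r + 13 = 0 has discriminant (4)² - 4·(13) = -36 < 0, so r = -2 ± 3i.
Hence y_h = C1*cos(3*x)*exp(-2*x) + C2*exp(-2*x)*sin(3*x).
Try y_p = A*cos(2*x) + B*sin(2*x). Substituting and equating the coefficients of cos(2x) and sin(2x) gives A = 24/145, B = -27/145, so y_p = -27*sin(2*x)/145 + 24*cos(2*x)/145.
General solution: y = -27*sin(2*x)/145 + 24*cos(2*x)/145 + C1*cos(3*x)*exp(-2*x) + C2*exp(-2*x)*sin(3*x).
Apply the initial conditions: y(0) = 24/145 + C1 = 3 and y'(0) = -54/145 - 2*C1 + 3*C2 = 5. Solving gives C1 = 411/145, C2 = 1601/435.

y = -27*sin(2*x)/145 + 24*cos(2*x)/145 + 411*cos(3*x)*exp(-2*x)/145 + 1601*exp(-2*x)*sin(3*x)/435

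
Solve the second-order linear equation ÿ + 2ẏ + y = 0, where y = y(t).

y = C1*exp(-t) + C2*t*exp(-t)

Characteristic equation r² + 2r + 1 = 0 has discriminant (2)² - 4·(1) = 0, so r = -1 is a repeated root.
Hence y_h = (C1 + C2*t)*exp(-t).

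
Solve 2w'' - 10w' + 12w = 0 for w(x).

w = C1*exp(3*x) + C2*exp(2*x)

Divide through by 2: w'' - 5w' + 6w = 0.
Characteristic equation r² - 5r + 6 = 0 factors as (r - 3)(r - 2) = 0, so r = 3, 2.
Hence w_h = C1*exp(3*x) + C2*exp(2*x).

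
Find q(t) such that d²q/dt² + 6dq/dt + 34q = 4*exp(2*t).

q = 2*exp(2*t)/25 + C1*cos(5*t)*exp(-3*t) + C2*exp(-3*t)*sin(5*t)

Characteristic equation r² + 6r + 34 = 0 has discriminant (6)² - 4·(34) = -100 < 0, so r = -3 ± 5i.
Hence q_h = C1*cos(5*t)*exp(-3*t) + C2*exp(-3*t)*sin(5*t).
Try q_p = A*exp(2*t). Substituting into the equation and dividing by exp(2*t) gives A = 2/25, so q_p = 2*exp(2*t)/25.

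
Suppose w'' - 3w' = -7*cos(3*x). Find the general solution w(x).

w = C2 + 7*cos(3*x)/18 + 7*sin(3*x)/18 + C1*exp(3*x)

Characteristic equation r² - 3r = 0 factors as (r - 3)r = 0, so r = 3, 0.
Hence w_h = C1*exp(3*x) + C2.
Try w_p = A*cos(3*x) + B*sin(3*x). Substituting and equating the coefficients of cos(3x) and sin(3x) gives A = 7/18, B = 7/18, so w_p = 7*cos(3*x)/18 + 7*sin(3*x)/18.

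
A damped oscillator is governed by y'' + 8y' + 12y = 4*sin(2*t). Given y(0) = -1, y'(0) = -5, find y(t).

Characteristic equation r² + 8r + 12 = 0 factors as (r + 2)(r + 6) = 0, so r = -2, -6.
Hence y_h = C1*exp(-2*t) + C2*exp(-6*t).
Try y_p = A*cos(2*t) + B*sin(2*t). Substituting and equating the coefficients of cos(2t) and sin(2t) gives A = -1/5, B = 1/10, so y_p = -cos(2*t)/5 + sin(2*t)/10.
General solution: y = -cos(2*t)/5 + sin(2*t)/10 + C1*exp(-2*t) + C2*exp(-6*t).
Apply the initial conditions: y(0) = -1/5 + C1 + C2 = -1 and y'(0) = 1/5 - 6*C2 - 2*C1 = -5. Solving gives C1 = -5/2, C2 = 17/10.

y = -5*exp(-2*t)/2 - cos(2*t)/5 + sin(2*t)/10 + 17*exp(-6*t)/10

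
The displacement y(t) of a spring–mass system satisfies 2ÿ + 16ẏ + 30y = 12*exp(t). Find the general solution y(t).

Divide through by 2: y'' + 8y' + 15y = 6*exp(t).
Characteristic equation r² + 8r + 15 = 0 factors as (r + 3)(r + 5) = 0, so r = -3, -5.
Hence y_h = C1*exp(-3*t) + C2*exp(-5*t).
Try y_p = A*exp(t). Substituting into the equation and dividing by exp(t) gives A = 1/4, so y_p = exp(t)/4.

y = exp(t)/4 + C1*exp(-3*t) + C2*exp(-5*t)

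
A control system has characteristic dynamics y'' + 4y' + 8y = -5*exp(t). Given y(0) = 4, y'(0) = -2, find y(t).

Characteristic equation r² + 4r + 8 = 0 has discriminant (4)² - 4·(8) = -16 < 0, so r = -2 ± 2i.
Hence y_h = C1*cos(2*t)*exp(-2*t) + C2*exp(-2*t)*sin(2*t).
Try y_p = A*exp(t). Substituting into the equation and dividing by exp(t) gives A = -5/13, so y_p = -5*exp(t)/13.
General solution: y = -5*exp(t)/13 + C1*cos(2*t)*exp(-2*t) + C2*exp(-2*t)*sin(2*t).
Apply the initial conditions: y(0) = -5/13 + C1 = 4 and y'(0) = -5/13 - 2*C1 + 2*C2 = -2. Solving gives C1 = 57/13, C2 = 93/26.

y = -5*exp(t)/13 + 57*cos(2*t)*exp(-2*t)/13 + 93*exp(-2*t)*sin(2*t)/26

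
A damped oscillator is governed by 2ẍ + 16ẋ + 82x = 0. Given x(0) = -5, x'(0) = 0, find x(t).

Divide through by 2: x'' + 8x' + 41x = 0.
Characteristic equation r² + 8r + 41 = 0 has discriminant (8)² - 4·(41) = -100 < 0, so r = -4 ± 5i.
Hence x_h = C1*cos(5*t)*exp(-4*t) + C2*exp(-4*t)*sin(5*t).
Apply the initial conditions: x(0) = C1 = -5 and x'(0) = -4*C1 + 5*C2 = 0. Solving gives C1 = -5, C2 = -4.

x = -5*cos(5*t)*exp(-4*t) - 4*exp(-4*t)*sin(5*t)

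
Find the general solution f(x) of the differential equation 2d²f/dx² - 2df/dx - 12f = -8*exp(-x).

Divide through by 2: f'' - f' - 6f = -4*exp(-x).
Characteristic equation r² - r - 6 = 0 factors as (r - 3)(r + 2) = 0, so r = 3, -2.
Hence f_h = C1*exp(3*x) + C2*exp(-2*x).
Try f_p = A*exp(-x). Substituting into the equation and dividing by exp(-x) gives A = 1, so f_p = exp(-x).

f = C1*exp(3*x) + C2*exp(-2*x) + exp(-x)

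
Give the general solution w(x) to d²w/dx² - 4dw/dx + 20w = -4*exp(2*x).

Characteristic equation r² - 4r + 20 = 0 has discriminant (-4)² - 4·(20) = -64 < 0, so r = 2 ± 4i.
Hence w_h = C1*cos(4*x)*exp(2*x) + C2*exp(2*x)*sin(4*x).
Try w_p = A*exp(2*x). Substituting into the equation and dividing by exp(2*x) gives A = -1/4, so w_p = -exp(2*x)/4.

w = -exp(2*x)/4 + C1*cos(4*x)*exp(2*x) + C2*exp(2*x)*sin(4*x)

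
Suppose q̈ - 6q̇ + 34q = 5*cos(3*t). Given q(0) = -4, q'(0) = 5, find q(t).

q = -90*sin(3*t)/949 + 125*cos(3*t)/949 - 3921*cos(5*t)*exp(3*t)/949 + 16778*exp(3*t)*sin(5*t)/4745

Characteristic equation r² - 6r + 34 = 0 has discriminant (-6)² - 4·(34) = -100 < 0, so r = 3 ± 5i.
Hence q_h = C1*cos(5*t)*exp(3*t) + C2*exp(3*t)*sin(5*t).
Try q_p = A*cos(3*t) + B*sin(3*t). Substituting and equating the coefficients of cos(3t) and sin(3t) gives A = 125/949, B = -90/949, so q_p = -90*sin(3*t)/949 + 125*cos(3*t)/949.
General solution: q = -90*sin(3*t)/949 + 125*cos(3*t)/949 + C1*cos(5*t)*exp(3*t) + C2*exp(3*t)*sin(5*t).
Apply the initial conditions: q(0) = 125/949 + C1 = -4 and q'(0) = -270/949 + 3*C1 + 5*C2 = 5. Solving gives C1 = -3921/949, C2 = 16778/4745.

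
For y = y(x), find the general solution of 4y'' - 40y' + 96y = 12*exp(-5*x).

Divide through by 4: y'' - 10y' + 24y = 3*exp(-5*x).
Characteristic equation r² - 10r + 24 = 0 factors as (r - 6)(r - 4) = 0, so r = 6, 4.
Hence y_h = C1*exp(6*x) + C2*exp(4*x).
Try y_p = A*exp(-5*x). Substituting into the equation and dividing by exp(-5*x) gives A = 1/33, so y_p = exp(-5*x)/33.

y = exp(-5*x)/33 + C1*exp(6*x) + C2*exp(4*x)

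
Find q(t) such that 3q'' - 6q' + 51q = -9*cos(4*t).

q = -3*cos(4*t)/65 + 24*sin(4*t)/65 + C1*cos(4*t)*exp(t) + C2*exp(t)*sin(4*t)

Divide through by 3: q'' - 2q' + 17q = -3*cos(4*t).
Characteristic equation r² - 2r + 17 = 0 has discriminant (-2)² - 4·(17) = -64 < 0, so r = 1 ± 4i.
Hence q_h = C1*cos(4*t)*exp(t) + C2*exp(t)*sin(4*t).
Try q_p = A*cos(4*t) + B*sin(4*t). Substituting and equating the coefficients of cos(4t) and sin(4t) gives A = -3/65, B = 24/65, so q_p = -3*cos(4*t)/65 + 24*sin(4*t)/65.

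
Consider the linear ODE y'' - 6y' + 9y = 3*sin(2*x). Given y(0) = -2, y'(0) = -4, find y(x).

Characteristic equation r² - 6r + 9 = 0 has discriminant (-6)² - 4·(9) = 0, so r = 3 is a repeated root.
Hence y_h = (C1 + C2*x)*exp(3*x).
Try y_p = A*cos(2*x) + B*sin(2*x). Substituting and equating the coefficients of cos(2x) and sin(2x) gives A = 36/169, B = 15/169, so y_p = 15*sin(2*x)/169 + 36*cos(2*x)/169.
General solution: y = 15*sin(2*x)/169 + 36*cos(2*x)/169 + C1*exp(3*x) + C2*x*exp(3*x).
Apply the initial conditions: y(0) = 36/169 + C1 = -2 and y'(0) = 30/169 + C2 + 3*C1 = -4. Solving gives C1 = -374/169, C2 = 32/13.

y = -374*exp(3*x)/169 + 15*sin(2*x)/169 + 36*cos(2*x)/169 + 32*x*exp(3*x)/13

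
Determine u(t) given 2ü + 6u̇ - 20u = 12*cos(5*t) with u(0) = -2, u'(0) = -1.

u = -307*exp(2*t)/203 - 21*cos(5*t)/145 - 12*exp(-5*t)/35 + 9*sin(5*t)/145

Divide through by 2: u'' + 3u' - 10u = 6*cos(5*t).
Characteristic equation r² + 3r - 10 = 0 factors as (r + 5)(r - 2) = 0, so r = -5, 2.
Hence u_h = C1*exp(-5*t) + C2*exp(2*t).
Try u_p = A*cos(5*t) + B*sin(5*t). Substituting and equating the coefficients of cos(5t) and sin(5t) gives A = -21/145, B = 9/145, so u_p = -21*cos(5*t)/145 + 9*sin(5*t)/145.
General solution: u = -21*cos(5*t)/145 + 9*sin(5*t)/145 + C1*exp(-5*t) + C2*exp(2*t).
Apply the initial conditions: u(0) = -21/145 + C1 + C2 = -2 and u'(0) = 9/29 - 5*C1 + 2*C2 = -1. Solving gives C1 = -12/35, C2 = -307/203.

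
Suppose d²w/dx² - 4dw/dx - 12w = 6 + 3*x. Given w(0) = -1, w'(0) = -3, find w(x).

w = -5/12 - 47*exp(6*x)/96 - 3*exp(-2*x)/32 - x/4

Characteristic equation r² - 4r - 12 = 0 factors as (r - 6)(r + 2) = 0, so r = 6, -2.
Hence w_h = C1*exp(6*x) + C2*exp(-2*x).
For the particular solution try w_p = A0 + A1*x. Substituting and matching coefficients of each power of x gives A0 = -5/12, A1 = -1/4, so w_p = -5/12 - x/4.
General solution: w = -5/12 - x/4 + C1*exp(6*x) + C2*exp(-2*x).
Apply the initial conditions: w(0) = -5/12 + C1 + C2 = -1 and w'(0) = -1/4 - 2*C2 + 6*C1 = -3. Solving gives C1 = -47/96, C2 = -3/32.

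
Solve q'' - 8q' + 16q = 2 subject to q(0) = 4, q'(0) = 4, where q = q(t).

Characteristic equation r² - 8r + 16 = 0 has discriminant (-8)² - 4·(16) = 0, so r = 4 is a repeated root.
Hence q_h = (C1 + C2*t)*exp(4*t).
For the particular solution try q_p = A0. Substituting and matching coefficients of each power of t gives A0 = 1/8, so q_p = 1/8.
General solution: q = 1/8 + C1*exp(4*t) + C2*t*exp(4*t).
Apply the initial conditions: q(0) = 1/8 + C1 = 4 and q'(0) = C2 + 4*C1 = 4. Solving gives C1 = 31/8, C2 = -23/2.

q = 1/8 + 31*exp(4*t)/8 - 23*t*exp(4*t)/2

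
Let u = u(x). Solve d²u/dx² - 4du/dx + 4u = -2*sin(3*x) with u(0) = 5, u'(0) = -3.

Characteristic equation r² - 4r + 4 = 0 has discriminant (-4)² - 4·(4) = 0, so r = 2 is a repeated root.
Hence u_h = (C1 + C2*x)*exp(2*x).
Try u_p = A*cos(3*x) + B*sin(3*x). Substituting and equating the coefficients of cos(3x) and sin(3x) gives A = -24/169, B = 10/169, so u_p = -24*cos(3*x)/169 + 10*sin(3*x)/169.
General solution: u = -24*cos(3*x)/169 + 10*sin(3*x)/169 + C1*exp(2*x) + C2*x*exp(2*x).
Apply the initial conditions: u(0) = -24/169 + C1 = 5 and u'(0) = 30/169 + C2 + 2*C1 = -3. Solving gives C1 = 869/169, C2 = -175/13.

u = -24*cos(3*x)/169 + 10*sin(3*x)/169 + 869*exp(2*x)/169 - 175*x*exp(2*x)/13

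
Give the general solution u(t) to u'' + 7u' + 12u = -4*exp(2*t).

u = -2*exp(2*t)/15 + C1*exp(-3*t) + C2*exp(-4*t)

Characteristic equation r² + 7r + 12 = 0 factors as (r + 3)(r + 4) = 0, so r = -3, -4.
Hence u_h = C1*exp(-3*t) + C2*exp(-4*t).
Try u_p = A*exp(2*t). Substituting into the equation and dividing by exp(2*t) gives A = -2/15, so u_p = -2*exp(2*t)/15.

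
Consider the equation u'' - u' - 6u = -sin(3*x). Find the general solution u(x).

u = -cos(3*x)/78 + 5*sin(3*x)/78 + C1*exp(-2*x) + C2*exp(3*x)

Characteristic equation r² - r - 6 = 0 factors as (r + 2)(r - 3) = 0, so r = -2, 3.
Hence u_h = C1*exp(-2*x) + C2*exp(3*x).
Try u_p = A*cos(3*x) + B*sin(3*x). Substituting and equating the coefficients of cos(3x) and sin(3x) gives A = -1/78, B = 5/78, so u_p = -cos(3*x)/78 + 5*sin(3*x)/78.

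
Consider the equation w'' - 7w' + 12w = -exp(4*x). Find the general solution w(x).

Characteristic equation r² - 7r + 12 = 0 factors as (r - 3)(r - 4) = 0, so r = 3, 4.
Hence w_h = C1*exp(3*x) + C2*exp(4*x).
Since exp(4*x) solves the homogeneous equation (r = 4 is a root of multiplicity 1), multiply the trial by x. Try w_p = A*x*exp(4*x). Substituting into the equation and dividing by exp(4*x) gives A = -1, so w_p = -x*exp(4*x).

w = C1*exp(3*x) + C2*exp(4*x) - x*exp(4*x)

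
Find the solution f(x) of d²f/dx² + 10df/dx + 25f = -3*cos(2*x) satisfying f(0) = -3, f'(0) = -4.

f = -2460*exp(-5*x)/841 - 63*cos(2*x)/841 - 60*sin(2*x)/841 - 536*x*exp(-5*x)/29

Characteristic equation r² + 10r + 25 = 0 has discriminant (10)² - 4·(25) = 0, so r = -5 is a repeated root.
Hence f_h = (C1 + C2*x)*exp(-5*x).
Try f_p = A*cos(2*x) + B*sin(2*x). Substituting and equating the coefficients of cos(2x) and sin(2x) gives A = -63/841, B = -60/841, so f_p = -63*cos(2*x)/841 - 60*sin(2*x)/841.
General solution: f = -63*cos(2*x)/841 - 60*sin(2*x)/841 + C1*exp(-5*x) + C2*x*exp(-5*x).
Apply the initial conditions: f(0) = -63/841 + C1 = -3 and f'(0) = -120/841 + C2 - 5*C1 = -4. Solving gives C1 = -2460/841, C2 = -536/29.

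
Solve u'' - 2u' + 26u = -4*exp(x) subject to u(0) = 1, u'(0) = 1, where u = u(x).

Characteristic equation r² - 2r + 26 = 0 has discriminant (-2)² - 4·(26) = -100 < 0, so r = 1 ± 5i.
Hence u_h = C1*cos(5*x)*exp(x) + C2*exp(x)*sin(5*x).
Try u_p = A*exp(x). Substituting into the equation and dividing by exp(x) gives A = -4/25, so u_p = -4*exp(x)/25.
General solution: u = -4*exp(x)/25 + C1*cos(5*x)*exp(x) + C2*exp(x)*sin(5*x).
Apply the initial conditions: u(0) = -4/25 + C1 = 1 and u'(0) = -4/25 + C1 + 5*C2 = 1. Solving gives C1 = 29/25, C2 = 0.

u = -4*exp(x)/25 + 29*cos(5*x)*exp(x)/25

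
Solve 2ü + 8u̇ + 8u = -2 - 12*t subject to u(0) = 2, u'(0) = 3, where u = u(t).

Divide through by 2: u'' + 4u' + 4u = -1 - 6*t.
Characteristic equation r² + 4r + 4 = 0 has discriminant (4)² - 4·(4) = 0, so r = -2 is a repeated root.
Hence u_h = (C1 + C2*t)*exp(-2*t).
For the particular solution try u_p = A0 + A1*t. Substituting and matching coefficients of each power of t gives A0 = 5/4, A1 = -3/2, so u_p = 5/4 - 3*t/2.
General solution: u = 5/4 - 3*t/2 + C1*exp(-2*t) + C2*t*exp(-2*t).
Apply the initial conditions: u(0) = 5/4 + C1 = 2 and u'(0) = -3/2 + C2 - 2*C1 = 3. Solving gives C1 = 3/4, C2 = 6.

u = 5/4 - 3*t/2 + 3*exp(-2*t)/4 + 6*t*exp(-2*t)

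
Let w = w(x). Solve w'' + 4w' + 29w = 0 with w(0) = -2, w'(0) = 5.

Characteristic equation r² + 4r + 29 = 0 has discriminant (4)² - 4·(29) = -100 < 0, so r = -2 ± 5i.
Hence w_h = C1*cos(5*x)*exp(-2*x) + C2*exp(-2*x)*sin(5*x).
Apply the initial conditions: w(0) = C1 = -2 and w'(0) = -2*C1 + 5*C2 = 5. Solving gives C1 = -2, C2 = 1/5.

w = -2*cos(5*x)*exp(-2*x) + exp(-2*x)*sin(5*x)/5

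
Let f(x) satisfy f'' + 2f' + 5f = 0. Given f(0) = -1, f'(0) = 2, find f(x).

f = exp(-x)*sin(2*x)/2 - cos(2*x)*exp(-x)

Characteristic equation r² + 2r + 5 = 0 has discriminant (2)² - 4·(5) = -16 < 0, so r = -1 ± 2i.
Hence f_h = C1*cos(2*x)*exp(-x) + C2*exp(-x)*sin(2*x).
Apply the initial conditions: f(0) = C1 = -1 and f'(0) = -C1 + 2*C2 = 2. Solving gives C1 = -1, C2 = 1/2.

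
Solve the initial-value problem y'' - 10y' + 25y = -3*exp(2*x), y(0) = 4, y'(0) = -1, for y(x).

y = -exp(2*x)/3 + 13*exp(5*x)/3 - 22*x*exp(5*x)

Characteristic equation r² - 10r + 25 = 0 has discriminant (-10)² - 4·(25) = 0, so r = 5 is a repeated root.
Hence y_h = (C1 + C2*x)*exp(5*x).
Try y_p = A*exp(2*x). Substituting into the equation and dividing by exp(2*x) gives A = -1/3, so y_p = -exp(2*x)/3.
General solution: y = -exp(2*x)/3 + C1*exp(5*x) + C2*x*exp(5*x).
Apply the initial conditions: y(0) = -1/3 + C1 = 4 and y'(0) = -2/3 + C2 + 5*C1 = -1. Solving gives C1 = 13/3, C2 = -22.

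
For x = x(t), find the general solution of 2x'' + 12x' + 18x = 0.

x = C1*exp(-3*t) + C2*t*exp(-3*t)

Divide through by 2: x'' + 6x' + 9x = 0.
Characteristic equation r² + 6r + 9 = 0 has discriminant (6)² - 4·(9) = 0, so r = -3 is a repeated root.
Hence x_h = (C1 + C2*t)*exp(-3*t).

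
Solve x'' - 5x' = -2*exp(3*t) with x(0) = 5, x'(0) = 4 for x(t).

Characteristic equation r² - 5r = 0 factors as (r - 5)r = 0, so r = 5, 0.
Hence x_h = C1*exp(5*t) + C2.
Try x_p = A*exp(3*t). Substituting into the equation and dividing by exp(3*t) gives A = 1/3, so x_p = exp(3*t)/3.
General solution: x = C2 + exp(3*t)/3 + C1*exp(5*t).
Apply the initial conditions: x(0) = 1/3 + C1 + C2 = 5 and x'(0) = 1 + 5*C1 = 4. Solving gives C1 = 3/5, C2 = 61/15.

x = 61/15 + exp(3*t)/3 + 3*exp(5*t)/5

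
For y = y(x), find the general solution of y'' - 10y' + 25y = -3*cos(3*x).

y = -12*cos(3*x)/289 + 45*sin(3*x)/578 + C1*exp(5*x) + C2*x*exp(5*x)

Characteristic equation r² - 10r + 25 = 0 has discriminant (-10)² - 4·(25) = 0, so r = 5 is a repeated root.
Hence y_h = (C1 + C2*x)*exp(5*x).
Try y_p = A*cos(3*x) + B*sin(3*x). Substituting and equating the coefficients of cos(3x) and sin(3x) gives A = -12/289, B = 45/578, so y_p = -12*cos(3*x)/289 + 45*sin(3*x)/578.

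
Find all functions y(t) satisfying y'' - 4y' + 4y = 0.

y = C1*exp(2*t) + C2*t*exp(2*t)

Characteristic equation r² - 4r + 4 = 0 has discriminant (-4)² - 4·(4) = 0, so r = 2 is a repeated root.
Hence y_h = (C1 + C2*t)*exp(2*t).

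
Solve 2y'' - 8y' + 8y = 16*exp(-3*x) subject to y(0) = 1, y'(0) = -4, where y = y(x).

y = 8*exp(-3*x)/25 + 17*exp(2*x)/25 - 22*x*exp(2*x)/5

Divide through by 2: y'' - 4y' + 4y = 8*exp(-3*x).
Characteristic equation r² - 4r + 4 = 0 has discriminant (-4)² - 4·(4) = 0, so r = 2 is a repeated root.
Hence y_h = (C1 + C2*x)*exp(2*x).
Try y_p = A*exp(-3*x). Substituting into the equation and dividing by exp(-3*x) gives A = 8/25, so y_p = 8*exp(-3*x)/25.
General solution: y = 8*exp(-3*x)/25 + C1*exp(2*x) + C2*x*exp(2*x).
Apply the initial conditions: y(0) = 8/25 + C1 = 1 and y'(0) = -24/25 + C2 + 2*C1 = -4. Solving gives C1 = 17/25, C2 = -22/5.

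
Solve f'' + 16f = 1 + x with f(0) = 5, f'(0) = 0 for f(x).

Characteristic equation r² + 16 = 0 has discriminant (0)² - 4·(16) = -64 < 0, so r = ± 4i.
Hence f_h = C1*cos(4*x) + C2*sin(4*x).
For the particular solution try f_p = A0 + A1*x. Substituting and matching coefficients of each power of x gives A0 = 1/16, A1 = 1/16, so f_p = 1/16 + x/16.
General solution: f = 1/16 + x/16 + C1*cos(4*x) + C2*sin(4*x).
Apply the initial conditions: f(0) = 1/16 + C1 = 5 and f'(0) = 1/16 + 4*C2 = 0. Solving gives C1 = 79/16, C2 = -1/64.

f = 1/16 - sin(4*x)/64 + x/16 + 79*cos(4*x)/16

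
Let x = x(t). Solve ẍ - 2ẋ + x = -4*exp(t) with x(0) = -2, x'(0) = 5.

x = -2*exp(t) - 2*t**2*exp(t) + 7*t*exp(t)

Characteristic equation r² - 2r + 1 = 0 has discriminant (-2)² - 4·(1) = 0, so r = 1 is a repeated root.
Hence x_h = (C1 + C2*t)*exp(t).
Since exp(t) solves the homogeneous equation (r = 1 is a root of multiplicity 2), multiply the trial by t^2. Try x_p = A*t^2*exp(t). Substituting into the equation and dividing by exp(t) gives A = -2, so x_p = -2*t^2*exp(t).
General solution: x = C1*exp(t) - 2*t^2*exp(t) + C2*t*exp(t).
Apply the initial conditions: x(0) = C1 = -2 and x'(0) = C1 + C2 = 5. Solving gives C1 = -2, C2 = 7.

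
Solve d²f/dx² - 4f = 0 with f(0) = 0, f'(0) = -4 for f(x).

Characteristic equation r² - 4 = 0 factors as (r - 2)(r + 2) = 0, so r = 2, -2.
Hence f_h = C1*exp(2*x) + C2*exp(-2*x).
Apply the initial conditions: f(0) = C1 + C2 = 0 and f'(0) = -2*C2 + 2*C1 = -4. Solving gives C1 = -1, C2 = 1.

f = -exp(2*x) + exp(-2*x)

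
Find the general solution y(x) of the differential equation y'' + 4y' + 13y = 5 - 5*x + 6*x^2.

y = 1141/2197 - 113*x/169 + 6*x**2/13 + C1*cos(3*x)*exp(-2*x) + C2*exp(-2*x)*sin(3*x)

Characteristic equation r² + 4r + 13 = 0 has discriminant (4)² - 4·(13) = -36 < 0, so r = -2 ± 3i.
Hence y_h = C1*cos(3*x)*exp(-2*x) + C2*exp(-2*x)*sin(3*x).
For the particular solution try y_p = A0 + A1*x + A2*x^2. Substituting and matching coefficients of each power of x gives A0 = 1141/2197, A1 = -113/169, A2 = 6/13, so y_p = 1141/2197 - 113*x/169 + 6*x^2/13.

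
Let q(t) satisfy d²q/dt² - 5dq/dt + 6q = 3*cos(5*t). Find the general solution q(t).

Characteristic equation r² - 5r + 6 = 0 factors as (r - 2)(r - 3) = 0, so r = 2, 3.
Hence q_h = C1*exp(2*t) + C2*exp(3*t).
Try q_p = A*cos(5*t) + B*sin(5*t). Substituting and equating the coefficients of cos(5t) and sin(5t) gives A = -57/986, B = -75/986, so q_p = -75*sin(5*t)/986 - 57*cos(5*t)/986.

q = -75*sin(5*t)/986 - 57*cos(5*t)/986 + C1*exp(2*t) + C2*exp(3*t)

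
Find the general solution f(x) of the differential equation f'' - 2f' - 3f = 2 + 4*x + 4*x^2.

f = -50/27 - 4*x**2/3 + 4*x/9 + C1*exp(-x) + C2*exp(3*x)

Characteristic equation r² - 2r - 3 = 0 factors as (r + 1)(r - 3) = 0, so r = -1, 3.
Hence f_h = C1*exp(-x) + C2*exp(3*x).
For the particular solution try f_p = A0 + A1*x + A2*x^2. Substituting and matching coefficients of each power of x gives A0 = -50/27, A1 = 4/9, A2 = -4/3, so f_p = -50/27 - 4*x^2/3 + 4*x/9.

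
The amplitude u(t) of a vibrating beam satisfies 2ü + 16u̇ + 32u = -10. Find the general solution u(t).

u = -5/16 + C1*exp(-4*t) + C2*t*exp(-4*t)

Divide through by 2: u'' + 8u' + 16u = -5.
Characteristic equation r² + 8r + 16 = 0 has discriminant (8)² - 4·(16) = 0, so r = -4 is a repeated root.
Hence u_h = (C1 + C2*t)*exp(-4*t).
For the particular solution try u_p = A0. Substituting and matching coefficients of each power of t gives A0 = -5/16, so u_p = -5/16.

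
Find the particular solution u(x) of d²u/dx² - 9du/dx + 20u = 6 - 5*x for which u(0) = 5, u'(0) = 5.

u = 3/16 - 14*exp(5*x) - x/4 + 301*exp(4*x)/16

Characteristic equation r² - 9r + 20 = 0 factors as (r - 4)(r - 5) = 0, so r = 4, 5.
Hence u_h = C1*exp(4*x) + C2*exp(5*x).
For the particular solution try u_p = A0 + A1*x. Substituting and matching coefficients of each power of x gives A0 = 3/16, A1 = -1/4, so u_p = 3/16 - x/4.
General solution: u = 3/16 - x/4 + C1*exp(4*x) + C2*exp(5*x).
Apply the initial conditions: u(0) = 3/16 + C1 + C2 = 5 and u'(0) = -1/4 + 4*C1 + 5*C2 = 5. Solving gives C1 = 301/16, C2 = -14.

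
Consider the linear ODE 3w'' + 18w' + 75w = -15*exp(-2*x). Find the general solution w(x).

Divide through by 3: w'' + 6w' + 25w = -5*exp(-2*x).
Characteristic equation r² + 6r + 25 = 0 has discriminant (6)² - 4·(25) = -64 < 0, so r = -3 ± 4i.
Hence w_h = C1*cos(4*x)*exp(-3*x) + C2*exp(-3*x)*sin(4*x).
Try w_p = A*exp(-2*x). Substituting into the equation and dividing by exp(-2*x) gives A = -5/17, so w_p = -5*exp(-2*x)/17.

w = -5*exp(-2*x)/17 + C1*cos(4*x)*exp(-3*x) + C2*exp(-3*x)*sin(4*x)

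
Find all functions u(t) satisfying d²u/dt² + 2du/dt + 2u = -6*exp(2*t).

u = -3*exp(2*t)/5 + C1*cos(t)*exp(-t) + C2*exp(-t)*sin(t)

Characteristic equation r² + 2r + 2 = 0 has discriminant (2)² - 4·(2) = -4 < 0, so r = -1 ± i.
Hence u_h = C1*cos(t)*exp(-t) + C2*exp(-t)*sin(t).
Try u_p = A*exp(2*t). Substituting into the equation and dividing by exp(2*t) gives A = -3/5, so u_p = -3*exp(2*t)/5.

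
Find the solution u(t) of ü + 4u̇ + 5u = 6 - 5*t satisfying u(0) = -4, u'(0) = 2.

u = 2 - t - 9*exp(-2*t)*sin(t) - 6*cos(t)*exp(-2*t)

Characteristic equation r² + 4r + 5 = 0 has discriminant (4)² - 4·(5) = -4 < 0, so r = -2 ± i.
Hence u_h = C1*cos(t)*exp(-2*t) + C2*exp(-2*t)*sin(t).
For the particular solution try u_p = A0 + A1*t. Substituting and matching coefficients of each power of t gives A0 = 2, A1 = -1, so u_p = 2 - t.
General solution: u = 2 - t + C1*cos(t)*exp(-2*t) + C2*exp(-2*t)*sin(t).
Apply the initial conditions: u(0) = 2 + C1 = -4 and u'(0) = -1 + C2 - 2*C1 = 2. Solving gives C1 = -6, C2 = -9.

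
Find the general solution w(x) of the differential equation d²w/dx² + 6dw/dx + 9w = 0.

Characteristic equation r² + 6r + 9 = 0 has discriminant (6)² - 4·(9) = 0, so r = -3 is a repeated root.
Hence w_h = (C1 + C2*x)*exp(-3*x).

w = C1*exp(-3*x) + C2*x*exp(-3*x)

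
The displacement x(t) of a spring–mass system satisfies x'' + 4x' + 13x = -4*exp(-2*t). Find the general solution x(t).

Characteristic equation r² + 4r + 13 = 0 has discriminant (4)² - 4·(13) = -36 < 0, so r = -2 ± 3i.
Hence x_h = C1*cos(3*t)*exp(-2*t) + C2*exp(-2*t)*sin(3*t).
Try x_p = A*exp(-2*t). Substituting into the equation and dividing by exp(-2*t) gives A = -4/9, so x_p = -4*exp(-2*t)/9.

x = -4*exp(-2*t)/9 + C1*cos(3*t)*exp(-2*t) + C2*exp(-2*t)*sin(3*t)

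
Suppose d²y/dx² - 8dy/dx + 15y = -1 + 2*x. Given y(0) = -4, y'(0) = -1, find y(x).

Characteristic equation r² - 8r + 15 = 0 factors as (r - 3)(r - 5) = 0, so r = 3, 5.
Hence y_h = C1*exp(3*x) + C2*exp(5*x).
For the particular solution try y_p = A0 + A1*x. Substituting and matching coefficients of each power of x gives A0 = 1/225, A1 = 2/15, so y_p = 1/225 + 2*x/15.
General solution: y = 1/225 + 2*x/15 + C1*exp(3*x) + C2*exp(5*x).
Apply the initial conditions: y(0) = 1/225 + C1 + C2 = -4 and y'(0) = 2/15 + 3*C1 + 5*C2 = -1. Solving gives C1 = -85/9, C2 = 136/25.

y = 1/225 - 85*exp(3*x)/9 + 2*x/15 + 136*exp(5*x)/25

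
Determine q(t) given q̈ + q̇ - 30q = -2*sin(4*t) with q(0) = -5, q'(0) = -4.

q = -1402*exp(5*t)/451 - 271*exp(-6*t)/143 + 2*cos(4*t)/533 + 23*sin(4*t)/533

Characteristic equation r² + r - 30 = 0 factors as (r - 5)(r + 6) = 0, so r = 5, -6.
Hence q_h = C1*exp(5*t) + C2*exp(-6*t).
Try q_p = A*cos(4*t) + B*sin(4*t). Substituting and equating the coefficients of cos(4t) and sin(4t) gives A = 2/533, B = 23/533, so q_p = 2*cos(4*t)/533 + 23*sin(4*t)/533.
General solution: q = 2*cos(4*t)/533 + 23*sin(4*t)/533 + C1*exp(5*t) + C2*exp(-6*t).
Apply the initial conditions: q(0) = 2/533 + C1 + C2 = -5 and q'(0) = 92/533 - 6*C2 + 5*C1 = -4. Solving gives C1 = -1402/451, C2 = -271/143.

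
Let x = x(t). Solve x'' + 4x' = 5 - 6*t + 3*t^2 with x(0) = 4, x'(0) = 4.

Characteristic equation r² + 4r = 0 factors as (r + 4)r = 0, so r = -4, 0.
Hence x_h = C1*exp(-4*t) + C2.
Since 0 is a characteristic root (multiplicity 1), multiply the polynomial trial by t: try x_p = t*(A0 + A1*t + A2*t^2). Substituting and matching coefficients of each power of t gives A0 = 55/32, A1 = -15/16, A2 = 1/4, so x_p = -15*t^2/16 + t^3/4 + 55*t/32.
General solution: x = C2 - 15*t^2/16 + t^3/4 + 55*t/32 + C1*exp(-4*t).
Apply the initial conditions: x(0) = C1 + C2 = 4 and x'(0) = 55/32 - 4*C1 = 4. Solving gives C1 = -73/128, C2 = 585/128.

x = 585/128 - 73*exp(-4*t)/128 - 15*t**2/16 + t**3/4 + 55*t/32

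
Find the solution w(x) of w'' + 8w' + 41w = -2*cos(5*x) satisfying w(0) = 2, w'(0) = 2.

w = -5*sin(5*x)/116 - cos(5*x)/58 + 117*cos(5*x)*exp(-4*x)/58 + 1193*exp(-4*x)*sin(5*x)/580

Characteristic equation r² + 8r + 41 = 0 has discriminant (8)² - 4·(41) = -100 < 0, so r = -4 ± 5i.
Hence w_h = C1*cos(5*x)*exp(-4*x) + C2*exp(-4*x)*sin(5*x).
Try w_p = A*cos(5*x) + B*sin(5*x). Substituting and equating the coefficients of cos(5x) and sin(5x) gives A = -1/58, B = -5/116, so w_p = -5*sin(5*x)/116 - cos(5*x)/58.
General solution: w = -5*sin(5*x)/116 - cos(5*x)/58 + C1*cos(5*x)*exp(-4*x) + C2*exp(-4*x)*sin(5*x).
Apply the initial conditions: w(0) = -1/58 + C1 = 2 and w'(0) = -25/116 - 4*C1 + 5*C2 = 2. Solving gives C1 = 117/58, C2 = 1193/580.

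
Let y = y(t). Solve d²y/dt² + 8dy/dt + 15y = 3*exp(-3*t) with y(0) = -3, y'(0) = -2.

Characteristic equation r² + 8r + 15 = 0 factors as (r + 5)(r + 3) = 0, so r = -5, -3.
Hence y_h = C1*exp(-5*t) + C2*exp(-3*t).
Since exp(-3*t) solves the homogeneous equation (r = -3 is a root of multiplicity 1), multiply the trial by t. Try y_p = A*t*exp(-3*t). Substituting into the equation and dividing by exp(-3*t) gives A = 3/2, so y_p = 3*t*exp(-3*t)/2.
General solution: y = C1*exp(-5*t) + C2*exp(-3*t) + 3*t*exp(-3*t)/2.
Apply the initial conditions: y(0) = C1 + C2 = -3 and y'(0) = 3/2 - 5*C1 - 3*C2 = -2. Solving gives C1 = 25/4, C2 = -37/4.

y = -37*exp(-3*t)/4 + 25*exp(-5*t)/4 + 3*t*exp(-3*t)/2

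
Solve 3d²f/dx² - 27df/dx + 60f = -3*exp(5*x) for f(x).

f = C1*exp(4*x) + C2*exp(5*x) - x*exp(5*x)

Divide through by 3: f'' - 9f' + 20f = -exp(5*x).
Characteristic equation r² - 9r + 20 = 0 factors as (r - 4)(r - 5) = 0, so r = 4, 5.
Hence f_h = C1*exp(4*x) + C2*exp(5*x).
Since exp(5*x) solves the homogeneous equation (r = 5 is a root of multiplicity 1), multiply the trial by x. Try f_p = A*x*exp(5*x). Substituting into the equation and dividing by exp(5*x) gives A = -1, so f_p = -x*exp(5*x).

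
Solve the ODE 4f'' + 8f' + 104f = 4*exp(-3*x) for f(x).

f = exp(-3*x)/29 + C1*cos(5*x)*exp(-x) + C2*exp(-x)*sin(5*x)

Divide through by 4: f'' + 2f' + 26f = exp(-3*x).
Characteristic equation r² + 2r + 26 = 0 has discriminant (2)² - 4·(26) = -100 < 0, so r = -1 ± 5i.
Hence f_h = C1*cos(5*x)*exp(-x) + C2*exp(-x)*sin(5*x).
Try f_p = A*exp(-3*x). Substituting into the equation and dividing by exp(-3*x) gives A = 1/29, so f_p = exp(-3*x)/29.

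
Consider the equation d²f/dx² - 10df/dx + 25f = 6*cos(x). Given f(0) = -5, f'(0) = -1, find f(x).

Characteristic equation r² - 10r + 25 = 0 has discriminant (-10)² - 4·(25) = 0, so r = 5 is a repeated root.
Hence f_h = (C1 + C2*x)*exp(5*x).
Try f_p = A*cos(x) + B*sin(x). Substituting and equating the coefficients of cos(x) and sin(x) gives A = 36/169, B = -15/169, so f_p = -15*sin(x)/169 + 36*cos(x)/169.
General solution: f = -15*sin(x)/169 + 36*cos(x)/169 + C1*exp(5*x) + C2*x*exp(5*x).
Apply the initial conditions: f(0) = 36/169 + C1 = -5 and f'(0) = -15/169 + C2 + 5*C1 = -1. Solving gives C1 = -881/169, C2 = 327/13.

f = -881*exp(5*x)/169 - 15*sin(x)/169 + 36*cos(x)/169 + 327*x*exp(5*x)/13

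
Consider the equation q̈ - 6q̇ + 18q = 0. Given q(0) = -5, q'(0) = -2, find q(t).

Characteristic equation r² - 6r + 18 = 0 has discriminant (-6)² - 4·(18) = -36 < 0, so r = 3 ± 3i.
Hence q_h = C1*cos(3*t)*exp(3*t) + C2*exp(3*t)*sin(3*t).
Apply the initial conditions: q(0) = C1 = -5 and q'(0) = 3*C1 + 3*C2 = -2. Solving gives C1 = -5, C2 = 13/3.

q = -5*cos(3*t)*exp(3*t) + 13*exp(3*t)*sin(3*t)/3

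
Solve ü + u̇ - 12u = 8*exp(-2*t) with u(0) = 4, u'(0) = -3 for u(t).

u = -4*exp(-2*t)/5 + 19*exp(-4*t)/7 + 73*exp(3*t)/35

Characteristic equation r² + r - 12 = 0 factors as (r + 4)(r - 3) = 0, so r = -4, 3.
Hence u_h = C1*exp(-4*t) + C2*exp(3*t).
Try u_p = A*exp(-2*t). Substituting into the equation and dividing by exp(-2*t) gives A = -4/5, so u_p = -4*exp(-2*t)/5.
General solution: u = -4*exp(-2*t)/5 + C1*exp(-4*t) + C2*exp(3*t).
Apply the initial conditions: u(0) = -4/5 + C1 + C2 = 4 and u'(0) = 8/5 - 4*C1 + 3*C2 = -3. Solving gives C1 = 19/7, C2 = 73/35.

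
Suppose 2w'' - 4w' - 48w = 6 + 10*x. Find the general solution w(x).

w = -31/288 - 5*x/24 + C1*exp(6*x) + C2*exp(-4*x)

Divide through by 2: w'' - 2w' - 24w = 3 + 5*x.
Characteristic equation r² - 2r - 24 = 0 factors as (r - 6)(r + 4) = 0, so r = 6, -4.
Hence w_h = C1*exp(6*x) + C2*exp(-4*x).
For the particular solution try w_p = A0 + A1*x. Substituting and matching coefficients of each power of x gives A0 = -31/288, A1 = -5/24, so w_p = -31/288 - 5*x/24.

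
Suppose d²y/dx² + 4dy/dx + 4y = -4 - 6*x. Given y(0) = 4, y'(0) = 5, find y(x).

Characteristic equation r² + 4r + 4 = 0 has discriminant (4)² - 4·(4) = 0, so r = -2 is a repeated root.
Hence y_h = (C1 + C2*x)*exp(-2*x).
For the particular solution try y_p = A0 + A1*x. Substituting and matching coefficients of each power of x gives A0 = 1/2, A1 = -3/2, so y_p = 1/2 - 3*x/2.
General solution: y = 1/2 - 3*x/2 + C1*exp(-2*x) + C2*x*exp(-2*x).
Apply the initial conditions: y(0) = 1/2 + C1 = 4 and y'(0) = -3/2 + C2 - 2*C1 = 5. Solving gives C1 = 7/2, C2 = 27/2.

y = 1/2 - 3*x/2 + 7*exp(-2*x)/2 + 27*x*exp(-2*x)/2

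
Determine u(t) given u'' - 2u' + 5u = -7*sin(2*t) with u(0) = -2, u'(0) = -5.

Characteristic equation r² - 2r + 5 = 0 has discriminant (-2)² - 4·(5) = -16 < 0, so r = 1 ± 2i.
Hence u_h = C1*cos(2*t)*exp(t) + C2*exp(t)*sin(2*t).
Try u_p = A*cos(2*t) + B*sin(2*t). Substituting and equating the coefficients of cos(2t) and sin(2t) gives A = -28/17, B = -7/17, so u_p = -28*cos(2*t)/17 - 7*sin(2*t)/17.
General solution: u = -28*cos(2*t)/17 - 7*sin(2*t)/17 + C1*cos(2*t)*exp(t) + C2*exp(t)*sin(2*t).
Apply the initial conditions: u(0) = -28/17 + C1 = -2 and u'(0) = -14/17 + C1 + 2*C2 = -5. Solving gives C1 = -6/17, C2 = -65/34.

u = -28*cos(2*t)/17 - 7*sin(2*t)/17 - 65*exp(t)*sin(2*t)/34 - 6*cos(2*t)*exp(t)/17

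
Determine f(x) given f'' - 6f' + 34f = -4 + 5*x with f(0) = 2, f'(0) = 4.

f = -53/578 + 5*x/34 - 140*exp(3*x)*sin(5*x)/289 + 1209*cos(5*x)*exp(3*x)/578

Characteristic equation r² - 6r + 34 = 0 has discriminant (-6)² - 4·(34) = -100 < 0, so r = 3 ± 5i.
Hence f_h = C1*cos(5*x)*exp(3*x) + C2*exp(3*x)*sin(5*x).
For the particular solution try f_p = A0 + A1*x. Substituting and matching coefficients of each power of x gives A0 = -53/578, A1 = 5/34, so f_p = -53/578 + 5*x/34.
General solution: f = -53/578 + 5*x/34 + C1*cos(5*x)*exp(3*x) + C2*exp(3*x)*sin(5*x).
Apply the initial conditions: f(0) = -53/578 + C1 = 2 and f'(0) = 5/34 + 3*C1 + 5*C2 = 4. Solving gives C1 = 1209/578, C2 = -140/289.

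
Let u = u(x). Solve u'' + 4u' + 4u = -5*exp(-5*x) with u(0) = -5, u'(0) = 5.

u = -40*exp(-2*x)/9 - 5*exp(-5*x)/9 - 20*x*exp(-2*x)/3

Characteristic equation r² + 4r + 4 = 0 has discriminant (4)² - 4·(4) = 0, so r = -2 is a repeated root.
Hence u_h = (C1 + C2*x)*exp(-2*x).
Try u_p = A*exp(-5*x). Substituting into the equation and dividing by exp(-5*x) gives A = -5/9, so u_p = -5*exp(-5*x)/9.
General solution: u = -5*exp(-5*x)/9 + C1*exp(-2*x) + C2*x*exp(-2*x).
Apply the initial conditions: u(0) = -5/9 + C1 = -5 and u'(0) = 25/9 + C2 - 2*C1 = 5. Solving gives C1 = -40/9, C2 = -20/3.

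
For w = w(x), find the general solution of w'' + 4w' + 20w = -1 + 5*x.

w = -1/10 + x/4 + C1*cos(4*x)*exp(-2*x) + C2*exp(-2*x)*sin(4*x)

Characteristic equation r² + 4r + 20 = 0 has discriminant (4)² - 4·(20) = -64 < 0, so r = -2 ± 4i.
Hence w_h = C1*cos(4*x)*exp(-2*x) + C2*exp(-2*x)*sin(4*x).
For the particular solution try w_p = A0 + A1*x. Substituting and matching coefficients of each power of x gives A0 = -1/10, A1 = 1/4, so w_p = -1/10 + x/4.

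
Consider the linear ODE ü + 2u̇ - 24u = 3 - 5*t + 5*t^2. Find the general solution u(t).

Characteristic equation r² + 2r - 24 = 0 factors as (r - 4)(r + 6) = 0, so r = 4, -6.
Hence u_h = C1*exp(4*t) + C2*exp(-6*t).
For the particular solution try u_p = A0 + A1*t + A2*t^2. Substituting and matching coefficients of each power of t gives A0 = -221/1728, A1 = 25/144, A2 = -5/24, so u_p = -221/1728 - 5*t^2/24 + 25*t/144.

u = -221/1728 - 5*t**2/24 + 25*t/144 + C1*exp(4*t) + C2*exp(-6*t)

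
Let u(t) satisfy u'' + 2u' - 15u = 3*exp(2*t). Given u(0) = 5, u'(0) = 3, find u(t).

Characteristic equation r² + 2r - 15 = 0 factors as (r - 3)(r + 5) = 0, so r = 3, -5.
Hence u_h = C1*exp(3*t) + C2*exp(-5*t).
Try u_p = A*exp(2*t). Substituting into the equation and dividing by exp(2*t) gives A = -3/7, so u_p = -3*exp(2*t)/7.
General solution: u = -3*exp(2*t)/7 + C1*exp(3*t) + C2*exp(-5*t).
Apply the initial conditions: u(0) = -3/7 + C1 + C2 = 5 and u'(0) = -6/7 - 5*C2 + 3*C1 = 3. Solving gives C1 = 31/8, C2 = 87/56.

u = -3*exp(2*t)/7 + 31*exp(3*t)/8 + 87*exp(-5*t)/56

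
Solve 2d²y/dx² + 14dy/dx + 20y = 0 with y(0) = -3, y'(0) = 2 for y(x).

Divide through by 2: y'' + 7y' + 10y = 0.
Characteristic equation r² + 7r + 10 = 0 factors as (r + 2)(r + 5) = 0, so r = -2, -5.
Hence y_h = C1*exp(-2*x) + C2*exp(-5*x).
Apply the initial conditions: y(0) = C1 + C2 = -3 and y'(0) = -5*C2 - 2*C1 = 2. Solving gives C1 = -13/3, C2 = 4/3.

y = -13*exp(-2*x)/3 + 4*exp(-5*x)/3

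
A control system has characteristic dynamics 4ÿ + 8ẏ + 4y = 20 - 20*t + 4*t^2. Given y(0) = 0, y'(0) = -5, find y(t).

Divide through by 4: y'' + 2y' + y = 5 + t^2 - 5*t.
Characteristic equation r² + 2r + 1 = 0 has discriminant (2)² - 4·(1) = 0, so r = -1 is a repeated root.
Hence y_h = (C1 + C2*t)*exp(-t).
For the particular solution try y_p = A0 + A1*t + A2*t^2. Substituting and matching coefficients of each power of t gives A0 = 21, A1 = -9, A2 = 1, so y_p = 21 + t^2 - 9*t.
General solution: y = 21 + t^2 - 9*t + C1*exp(-t) + C2*t*exp(-t).
Apply the initial conditions: y(0) = 21 + C1 = 0 and y'(0) = -9 + C2 - C1 = -5. Solving gives C1 = -21, C2 = -17.

y = 21 + t**2 - 21*exp(-t) - 9*t - 17*t*exp(-t)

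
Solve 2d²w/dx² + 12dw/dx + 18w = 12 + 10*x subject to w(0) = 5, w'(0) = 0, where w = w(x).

w = 8/27 + 5*x/9 + 127*exp(-3*x)/27 + 122*x*exp(-3*x)/9

Divide through by 2: w'' + 6w' + 9w = 6 + 5*x.
Characteristic equation r² + 6r + 9 = 0 has discriminant (6)² - 4·(9) = 0, so r = -3 is a repeated root.
Hence w_h = (C1 + C2*x)*exp(-3*x).
For the particular solution try w_p = A0 + A1*x. Substituting and matching coefficients of each power of x gives A0 = 8/27, A1 = 5/9, so w_p = 8/27 + 5*x/9.
General solution: w = 8/27 + 5*x/9 + C1*exp(-3*x) + C2*x*exp(-3*x).
Apply the initial conditions: w(0) = 8/27 + C1 = 5 and w'(0) = 5/9 + C2 - 3*C1 = 0. Solving gives C1 = 127/27, C2 = 122/9.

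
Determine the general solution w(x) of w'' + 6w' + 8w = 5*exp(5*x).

Characteristic equation r² + 6r + 8 = 0 factors as (r + 2)(r + 4) = 0, so r = -2, -4.
Hence w_h = C1*exp(-2*x) + C2*exp(-4*x).
Try w_p = A*exp(5*x). Substituting into the equation and dividing by exp(5*x) gives A = 5/63, so w_p = 5*exp(5*x)/63.

w = 5*exp(5*x)/63 + C1*exp(-2*x) + C2*exp(-4*x)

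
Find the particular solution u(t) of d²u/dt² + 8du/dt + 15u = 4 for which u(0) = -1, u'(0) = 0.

Characteristic equation r² + 8r + 15 = 0 factors as (r + 5)(r + 3) = 0, so r = -5, -3.
Hence u_h = C1*exp(-5*t) + C2*exp(-3*t).
For the particular solution try u_p = A0. Substituting and matching coefficients of each power of t gives A0 = 4/15, so u_p = 4/15.
General solution: u = 4/15 + C1*exp(-5*t) + C2*exp(-3*t).
Apply the initial conditions: u(0) = 4/15 + C1 + C2 = -1 and u'(0) = -5*C1 - 3*C2 = 0. Solving gives C1 = 19/10, C2 = -19/6.

u = 4/15 - 19*exp(-3*t)/6 + 19*exp(-5*t)/10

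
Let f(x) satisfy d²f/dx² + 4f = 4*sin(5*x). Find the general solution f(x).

Characteristic equation r² + 4 = 0 has discriminant (0)² - 4·(4) = -16 < 0, so r = ± 2i.
Hence f_h = C1*cos(2*x) + C2*sin(2*x).
Try f_p = A*cos(5*x) + B*sin(5*x). Substituting and equating the coefficients of cos(5x) and sin(5x) gives A = 0, B = -4/21, so f_p = -4*sin(5*x)/21.

f = -4*sin(5*x)/21 + C1*cos(2*x) + C2*sin(2*x)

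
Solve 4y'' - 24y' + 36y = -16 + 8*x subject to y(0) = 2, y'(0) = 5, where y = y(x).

Divide through by 4: y'' - 6y' + 9y = -4 + 2*x.
Characteristic equation r² - 6r + 9 = 0 has discriminant (-6)² - 4·(9) = 0, so r = 3 is a repeated root.
Hence y_h = (C1 + C2*x)*exp(3*x).
For the particular solution try y_p = A0 + A1*x. Substituting and matching coefficients of each power of x gives A0 = -8/27, A1 = 2/9, so y_p = -8/27 + 2*x/9.
General solution: y = -8/27 + 2*x/9 + C1*exp(3*x) + C2*x*exp(3*x).
Apply the initial conditions: y(0) = -8/27 + C1 = 2 and y'(0) = 2/9 + C2 + 3*C1 = 5. Solving gives C1 = 62/27, C2 = -19/9.

y = -8/27 + 2*x/9 + 62*exp(3*x)/27 - 19*x*exp(3*x)/9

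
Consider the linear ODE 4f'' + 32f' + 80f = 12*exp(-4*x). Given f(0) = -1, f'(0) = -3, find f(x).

Divide through by 4: f'' + 8f' + 20f = 3*exp(-4*x).
Characteristic equation r² + 8r + 20 = 0 has discriminant (8)² - 4·(20) = -16 < 0, so r = -4 ± 2i.
Hence f_h = C1*cos(2*x)*exp(-4*x) + C2*exp(-4*x)*sin(2*x).
Try f_p = A*exp(-4*x). Substituting into the equation and dividing by exp(-4*x) gives A = 3/4, so f_p = 3*exp(-4*x)/4.
General solution: f = 3*exp(-4*x)/4 + C1*cos(2*x)*exp(-4*x) + C2*exp(-4*x)*sin(2*x).
Apply the initial conditions: f(0) = 3/4 + C1 = -1 and f'(0) = -3 - 4*C1 + 2*C2 = -3. Solving gives C1 = -7/4, C2 = -7/2.

f = 3*exp(-4*x)/4 - 7*exp(-4*x)*sin(2*x)/2 - 7*cos(2*x)*exp(-4*x)/4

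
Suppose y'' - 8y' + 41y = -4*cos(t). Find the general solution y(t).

Characteristic equation r² - 8r + 41 = 0 has discriminant (-8)² - 4·(41) = -100 < 0, so r = 4 ± 5i.
Hence y_h = C1*cos(5*t)*exp(4*t) + C2*exp(4*t)*sin(5*t).
Try y_p = A*cos(t) + B*sin(t). Substituting and equating the coefficients of cos(t) and sin(t) gives A = -5/52, B = 1/52, so y_p = -5*cos(t)/52 + sin(t)/52.

y = -5*cos(t)/52 + sin(t)/52 + C1*cos(5*t)*exp(4*t) + C2*exp(4*t)*sin(5*t)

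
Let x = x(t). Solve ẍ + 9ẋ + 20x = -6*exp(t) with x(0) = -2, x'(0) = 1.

Characteristic equation r² + 9r + 20 = 0 factors as (r + 4)(r + 5) = 0, so r = -4, -5.
Hence x_h = C1*exp(-4*t) + C2*exp(-5*t).
Try x_p = A*exp(t). Substituting into the equation and dividing by exp(t) gives A = -1/5, so x_p = -exp(t)/5.
General solution: x = -exp(t)/5 + C1*exp(-4*t) + C2*exp(-5*t).
Apply the initial conditions: x(0) = -1/5 + C1 + C2 = -2 and x'(0) = -1/5 - 5*C2 - 4*C1 = 1. Solving gives C1 = -39/5, C2 = 6.

x = 6*exp(-5*t) - 39*exp(-4*t)/5 - exp(t)/5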